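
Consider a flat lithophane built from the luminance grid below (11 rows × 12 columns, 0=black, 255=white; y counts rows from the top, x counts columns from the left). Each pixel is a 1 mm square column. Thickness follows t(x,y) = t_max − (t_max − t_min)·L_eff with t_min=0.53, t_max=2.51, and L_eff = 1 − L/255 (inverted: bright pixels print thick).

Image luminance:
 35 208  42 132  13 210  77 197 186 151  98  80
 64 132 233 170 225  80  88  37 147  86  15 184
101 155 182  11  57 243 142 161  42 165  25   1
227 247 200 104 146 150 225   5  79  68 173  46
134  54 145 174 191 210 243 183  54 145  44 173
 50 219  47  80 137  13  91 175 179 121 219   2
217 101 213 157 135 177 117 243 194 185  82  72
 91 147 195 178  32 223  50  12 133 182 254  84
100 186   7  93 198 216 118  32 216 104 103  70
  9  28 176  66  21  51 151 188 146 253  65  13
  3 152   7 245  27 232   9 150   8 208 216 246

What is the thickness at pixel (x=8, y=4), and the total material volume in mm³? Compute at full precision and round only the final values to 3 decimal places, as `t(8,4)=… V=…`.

t(8,4)=0.949 V=198.194

span = t_max - t_min = 2.51 - 0.53 = 1.980
L(8,4) = 54, L_eff = 1 - 54/255 = 0.788235 (inverted)
t(8,4) = 2.51 - 1.980·0.788235 = 0.949
Σt over all 11·12 pixels = 33693/170 ≈ 198.1941176
V = pitch²·Σt = 1²·33693/170 = 198.194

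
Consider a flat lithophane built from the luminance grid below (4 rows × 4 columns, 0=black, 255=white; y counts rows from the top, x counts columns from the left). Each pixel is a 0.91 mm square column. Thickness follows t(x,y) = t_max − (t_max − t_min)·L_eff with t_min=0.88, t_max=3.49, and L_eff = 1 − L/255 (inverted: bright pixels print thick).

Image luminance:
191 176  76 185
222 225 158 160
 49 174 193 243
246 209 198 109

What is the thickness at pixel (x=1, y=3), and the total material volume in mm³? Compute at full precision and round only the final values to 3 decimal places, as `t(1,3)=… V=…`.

span = t_max - t_min = 3.49 - 0.88 = 2.610
L(1,3) = 209, L_eff = 1 - 209/255 = 0.180392 (inverted)
t(1,3) = 3.49 - 2.610·0.180392 = 3.019
Σt over all 4·4 pixels = 182249/4250 ≈ 42.8821176
V = pitch²·Σt = 0.91²·182249/4250 = 35.511

t(1,3)=3.019 V=35.511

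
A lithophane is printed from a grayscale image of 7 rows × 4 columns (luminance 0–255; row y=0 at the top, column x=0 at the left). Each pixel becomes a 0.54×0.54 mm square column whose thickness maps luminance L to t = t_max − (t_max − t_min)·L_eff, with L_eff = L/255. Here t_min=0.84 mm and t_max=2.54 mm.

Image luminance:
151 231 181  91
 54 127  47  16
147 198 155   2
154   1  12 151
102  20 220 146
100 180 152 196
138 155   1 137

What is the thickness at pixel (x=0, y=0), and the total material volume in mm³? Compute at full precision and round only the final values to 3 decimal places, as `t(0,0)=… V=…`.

span = t_max - t_min = 2.54 - 0.84 = 1.700
L(0,0) = 151, L_eff = 151/255 = 0.592157
t(0,0) = 2.54 - 1.700·0.592157 = 1.533
Σt over all 7·4 pixels = 7403/150 ≈ 49.3533333
V = pitch²·Σt = 0.54²·7403/150 = 14.391

t(0,0)=1.533 V=14.391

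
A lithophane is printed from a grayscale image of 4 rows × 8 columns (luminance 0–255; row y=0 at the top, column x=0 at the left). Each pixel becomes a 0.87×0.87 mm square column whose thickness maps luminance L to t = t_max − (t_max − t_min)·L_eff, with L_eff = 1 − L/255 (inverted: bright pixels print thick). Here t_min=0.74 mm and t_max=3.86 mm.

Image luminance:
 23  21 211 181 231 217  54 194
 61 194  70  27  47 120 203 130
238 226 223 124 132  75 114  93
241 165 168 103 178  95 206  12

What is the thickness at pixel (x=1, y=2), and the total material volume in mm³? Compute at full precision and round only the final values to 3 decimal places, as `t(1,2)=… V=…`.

t(1,2)=3.505 V=58.458

span = t_max - t_min = 3.86 - 0.74 = 3.120
L(1,2) = 226, L_eff = 1 - 226/255 = 0.113725 (inverted)
t(1,2) = 3.86 - 3.120·0.113725 = 3.505
Σt over all 4·8 pixels = 164122/2125 ≈ 77.2338824
V = pitch²·Σt = 0.87²·164122/2125 = 58.458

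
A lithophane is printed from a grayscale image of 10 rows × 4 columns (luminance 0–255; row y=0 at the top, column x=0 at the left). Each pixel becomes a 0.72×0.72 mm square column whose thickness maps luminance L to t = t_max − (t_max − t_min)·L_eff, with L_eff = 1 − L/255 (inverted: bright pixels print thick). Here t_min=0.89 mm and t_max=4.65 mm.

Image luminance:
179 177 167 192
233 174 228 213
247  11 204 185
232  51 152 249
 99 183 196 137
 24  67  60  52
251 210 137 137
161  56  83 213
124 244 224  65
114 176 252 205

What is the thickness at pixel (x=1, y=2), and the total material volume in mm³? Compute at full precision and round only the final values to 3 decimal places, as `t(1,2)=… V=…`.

span = t_max - t_min = 4.65 - 0.89 = 3.760
L(1,2) = 11, L_eff = 1 - 11/255 = 0.956863 (inverted)
t(1,2) = 4.65 - 3.760·0.956863 = 1.052
Σt over all 10·4 pixels = 825166/6375 ≈ 129.4378039
V = pitch²·Σt = 0.72²·825166/6375 = 67.101

t(1,2)=1.052 V=67.101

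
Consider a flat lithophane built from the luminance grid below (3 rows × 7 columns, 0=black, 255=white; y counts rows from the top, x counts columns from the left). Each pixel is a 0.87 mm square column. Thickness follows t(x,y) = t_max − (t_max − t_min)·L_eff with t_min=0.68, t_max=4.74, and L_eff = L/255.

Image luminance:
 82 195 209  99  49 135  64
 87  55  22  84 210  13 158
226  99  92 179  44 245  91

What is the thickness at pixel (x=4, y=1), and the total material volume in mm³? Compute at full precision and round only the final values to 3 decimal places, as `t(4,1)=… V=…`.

t(4,1)=1.396 V=45.961

span = t_max - t_min = 4.74 - 0.68 = 4.060
L(4,1) = 210, L_eff = 210/255 = 0.823529
t(4,1) = 4.74 - 4.060·0.823529 = 1.396
Σt over all 3·7 pixels = 774221/12750 ≈ 60.7232157
V = pitch²·Σt = 0.87²·774221/12750 = 45.961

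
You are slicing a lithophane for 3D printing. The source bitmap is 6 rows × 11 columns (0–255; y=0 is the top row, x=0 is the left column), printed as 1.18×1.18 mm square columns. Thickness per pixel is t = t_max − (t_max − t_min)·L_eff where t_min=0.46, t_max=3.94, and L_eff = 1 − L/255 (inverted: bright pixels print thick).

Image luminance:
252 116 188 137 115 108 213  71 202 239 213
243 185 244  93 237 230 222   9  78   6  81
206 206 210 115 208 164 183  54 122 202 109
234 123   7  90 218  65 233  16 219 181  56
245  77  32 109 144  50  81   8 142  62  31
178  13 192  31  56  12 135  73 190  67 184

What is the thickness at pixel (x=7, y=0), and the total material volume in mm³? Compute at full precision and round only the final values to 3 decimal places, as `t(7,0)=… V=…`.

t(7,0)=1.429 V=209.777

span = t_max - t_min = 3.94 - 0.46 = 3.480
L(7,0) = 71, L_eff = 1 - 71/255 = 0.721569 (inverted)
t(7,0) = 3.94 - 3.480·0.721569 = 1.429
Σt over all 6·11 pixels = 12806/85 ≈ 150.6588235
V = pitch²·Σt = 1.18²·12806/85 = 209.777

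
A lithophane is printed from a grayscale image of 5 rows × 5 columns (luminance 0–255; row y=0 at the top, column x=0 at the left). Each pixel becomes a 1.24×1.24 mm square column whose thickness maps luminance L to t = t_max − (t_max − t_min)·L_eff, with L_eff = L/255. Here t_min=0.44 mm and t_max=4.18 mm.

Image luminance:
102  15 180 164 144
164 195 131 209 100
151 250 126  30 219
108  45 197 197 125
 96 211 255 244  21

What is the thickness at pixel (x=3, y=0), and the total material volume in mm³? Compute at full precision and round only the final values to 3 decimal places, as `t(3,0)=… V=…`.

span = t_max - t_min = 4.18 - 0.44 = 3.740
L(3,0) = 164, L_eff = 164/255 = 0.643137
t(3,0) = 4.18 - 3.740·0.643137 = 1.775
Σt over all 5·5 pixels = 18953/375 ≈ 50.5413333
V = pitch²·Σt = 1.24²·18953/375 = 77.712

t(3,0)=1.775 V=77.712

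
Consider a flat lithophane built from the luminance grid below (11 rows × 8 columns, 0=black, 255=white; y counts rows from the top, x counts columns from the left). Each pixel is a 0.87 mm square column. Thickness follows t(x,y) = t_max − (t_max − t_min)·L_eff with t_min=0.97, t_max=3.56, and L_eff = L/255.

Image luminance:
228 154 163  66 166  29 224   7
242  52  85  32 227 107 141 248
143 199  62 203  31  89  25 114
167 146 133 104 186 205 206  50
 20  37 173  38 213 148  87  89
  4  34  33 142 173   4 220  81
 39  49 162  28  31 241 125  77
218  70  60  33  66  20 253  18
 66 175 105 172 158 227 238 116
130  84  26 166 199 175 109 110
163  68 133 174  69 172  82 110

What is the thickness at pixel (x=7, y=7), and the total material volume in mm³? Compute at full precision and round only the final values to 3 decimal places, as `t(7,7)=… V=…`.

t(7,7)=3.377 V=156.808

span = t_max - t_min = 3.56 - 0.97 = 2.590
L(7,7) = 18, L_eff = 18/255 = 0.070588
t(7,7) = 3.56 - 2.590·0.070588 = 3.377
Σt over all 11·8 pixels = 5282867/25500 ≈ 207.1712549
V = pitch²·Σt = 0.87²·5282867/25500 = 156.808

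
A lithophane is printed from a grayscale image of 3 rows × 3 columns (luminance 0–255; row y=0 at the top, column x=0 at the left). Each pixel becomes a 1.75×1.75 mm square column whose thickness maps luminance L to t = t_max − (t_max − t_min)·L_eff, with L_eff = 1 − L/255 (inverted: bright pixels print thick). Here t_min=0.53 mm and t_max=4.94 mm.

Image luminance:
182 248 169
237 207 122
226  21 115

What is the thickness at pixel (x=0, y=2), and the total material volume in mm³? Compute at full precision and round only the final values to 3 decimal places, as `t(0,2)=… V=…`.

span = t_max - t_min = 4.94 - 0.53 = 4.410
L(0,2) = 226, L_eff = 1 - 226/255 = 0.113725 (inverted)
t(0,2) = 4.94 - 4.410·0.113725 = 4.438
Σt over all 3·3 pixels = 132507/4250 ≈ 31.1781176
V = pitch²·Σt = 1.75²·132507/4250 = 95.483

t(0,2)=4.438 V=95.483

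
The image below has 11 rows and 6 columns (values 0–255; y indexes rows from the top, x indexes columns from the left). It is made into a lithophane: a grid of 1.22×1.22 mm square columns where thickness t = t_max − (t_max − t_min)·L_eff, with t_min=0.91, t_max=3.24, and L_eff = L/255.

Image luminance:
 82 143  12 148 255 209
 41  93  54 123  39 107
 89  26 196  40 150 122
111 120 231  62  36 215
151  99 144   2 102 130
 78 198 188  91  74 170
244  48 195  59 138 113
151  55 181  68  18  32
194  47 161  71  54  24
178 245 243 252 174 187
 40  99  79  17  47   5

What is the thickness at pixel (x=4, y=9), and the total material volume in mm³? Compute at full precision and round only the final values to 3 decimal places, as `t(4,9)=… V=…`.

t(4,9)=1.650 V=215.600

span = t_max - t_min = 3.24 - 0.91 = 2.330
L(4,9) = 174, L_eff = 174/255 = 0.682353
t(4,9) = 3.24 - 2.330·0.682353 = 1.650
Σt over all 11·6 pixels = 369377/2550 ≈ 144.8537255
V = pitch²·Σt = 1.22²·369377/2550 = 215.600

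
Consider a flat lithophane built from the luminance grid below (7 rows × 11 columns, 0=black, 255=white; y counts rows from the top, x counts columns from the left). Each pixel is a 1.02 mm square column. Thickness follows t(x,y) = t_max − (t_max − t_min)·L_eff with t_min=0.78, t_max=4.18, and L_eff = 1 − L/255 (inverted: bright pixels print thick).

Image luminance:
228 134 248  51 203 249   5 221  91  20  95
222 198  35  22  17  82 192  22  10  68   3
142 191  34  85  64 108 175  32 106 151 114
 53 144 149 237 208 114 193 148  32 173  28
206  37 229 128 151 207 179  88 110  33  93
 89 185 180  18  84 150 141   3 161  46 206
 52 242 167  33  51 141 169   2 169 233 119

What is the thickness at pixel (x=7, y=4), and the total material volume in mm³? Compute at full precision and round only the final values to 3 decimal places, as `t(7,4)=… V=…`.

t(7,4)=1.953 V=190.095

span = t_max - t_min = 4.18 - 0.78 = 3.400
L(7,4) = 88, L_eff = 1 - 88/255 = 0.654902 (inverted)
t(7,4) = 4.18 - 3.400·0.654902 = 1.953
Σt over all 7·11 pixels = 27407/150 ≈ 182.7133333
V = pitch²·Σt = 1.02²·27407/150 = 190.095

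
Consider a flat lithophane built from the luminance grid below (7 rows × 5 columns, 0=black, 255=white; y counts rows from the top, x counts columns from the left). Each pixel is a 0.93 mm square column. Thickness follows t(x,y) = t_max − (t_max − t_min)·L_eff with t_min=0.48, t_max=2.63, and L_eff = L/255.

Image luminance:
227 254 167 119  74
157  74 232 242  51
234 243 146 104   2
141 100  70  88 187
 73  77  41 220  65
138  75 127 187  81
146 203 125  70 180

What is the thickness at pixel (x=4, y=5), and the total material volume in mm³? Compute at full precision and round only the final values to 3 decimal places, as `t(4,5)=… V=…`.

t(4,5)=1.947 V=45.194

span = t_max - t_min = 2.63 - 0.48 = 2.150
L(4,5) = 81, L_eff = 81/255 = 0.317647
t(4,5) = 2.63 - 2.150·0.317647 = 1.947
Σt over all 7·5 pixels = 53299/1020 ≈ 52.2539216
V = pitch²·Σt = 0.93²·53299/1020 = 45.194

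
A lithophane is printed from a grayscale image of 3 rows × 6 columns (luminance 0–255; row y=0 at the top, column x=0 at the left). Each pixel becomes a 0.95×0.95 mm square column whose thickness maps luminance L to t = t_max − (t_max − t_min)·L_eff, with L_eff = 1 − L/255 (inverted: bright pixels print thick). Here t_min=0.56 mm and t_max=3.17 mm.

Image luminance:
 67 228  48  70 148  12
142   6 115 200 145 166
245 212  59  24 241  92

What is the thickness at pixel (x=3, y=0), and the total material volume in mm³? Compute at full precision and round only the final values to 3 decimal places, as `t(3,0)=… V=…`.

t(3,0)=1.276 V=29.604

span = t_max - t_min = 3.17 - 0.56 = 2.610
L(3,0) = 70, L_eff = 1 - 70/255 = 0.725490 (inverted)
t(3,0) = 3.17 - 2.610·0.725490 = 1.276
Σt over all 3·6 pixels = 13941/425 ≈ 32.8023529
V = pitch²·Σt = 0.95²·13941/425 = 29.604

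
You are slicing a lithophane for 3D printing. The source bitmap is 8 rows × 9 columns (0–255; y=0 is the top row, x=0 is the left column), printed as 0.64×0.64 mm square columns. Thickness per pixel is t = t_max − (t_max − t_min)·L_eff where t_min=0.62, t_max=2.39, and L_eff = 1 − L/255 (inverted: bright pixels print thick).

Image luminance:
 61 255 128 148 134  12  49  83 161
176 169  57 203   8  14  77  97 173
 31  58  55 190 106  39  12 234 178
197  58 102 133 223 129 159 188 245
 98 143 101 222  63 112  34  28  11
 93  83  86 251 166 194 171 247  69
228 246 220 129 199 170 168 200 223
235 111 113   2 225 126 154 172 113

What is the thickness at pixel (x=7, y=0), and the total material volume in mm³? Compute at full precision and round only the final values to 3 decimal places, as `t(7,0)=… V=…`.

span = t_max - t_min = 2.39 - 0.62 = 1.770
L(7,0) = 83, L_eff = 1 - 83/255 = 0.674510 (inverted)
t(7,0) = 2.39 - 1.770·0.674510 = 1.196
Σt over all 8·9 pixels = 235693/2125 ≈ 110.9143529
V = pitch²·Σt = 0.64²·235693/2125 = 45.431

t(7,0)=1.196 V=45.431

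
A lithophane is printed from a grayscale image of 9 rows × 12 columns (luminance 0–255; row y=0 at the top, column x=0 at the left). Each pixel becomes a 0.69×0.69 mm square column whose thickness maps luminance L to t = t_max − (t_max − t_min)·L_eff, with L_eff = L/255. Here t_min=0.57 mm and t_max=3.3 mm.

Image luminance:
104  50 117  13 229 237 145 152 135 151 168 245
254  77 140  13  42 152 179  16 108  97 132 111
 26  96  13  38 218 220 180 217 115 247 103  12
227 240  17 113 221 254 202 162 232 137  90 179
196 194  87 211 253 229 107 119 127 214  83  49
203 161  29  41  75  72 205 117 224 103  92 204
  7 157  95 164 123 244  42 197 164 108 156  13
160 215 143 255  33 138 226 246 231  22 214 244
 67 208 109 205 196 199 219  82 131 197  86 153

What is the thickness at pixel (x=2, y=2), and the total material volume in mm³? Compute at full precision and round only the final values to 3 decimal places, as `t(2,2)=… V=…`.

span = t_max - t_min = 3.3 - 0.57 = 2.730
L(2,2) = 13, L_eff = 13/255 = 0.050980
t(2,2) = 3.3 - 2.730·0.050980 = 3.161
Σt over all 9·12 pixels = 190.78
V = pitch²·Σt = 0.69²·190.78 = 90.830

t(2,2)=3.161 V=90.830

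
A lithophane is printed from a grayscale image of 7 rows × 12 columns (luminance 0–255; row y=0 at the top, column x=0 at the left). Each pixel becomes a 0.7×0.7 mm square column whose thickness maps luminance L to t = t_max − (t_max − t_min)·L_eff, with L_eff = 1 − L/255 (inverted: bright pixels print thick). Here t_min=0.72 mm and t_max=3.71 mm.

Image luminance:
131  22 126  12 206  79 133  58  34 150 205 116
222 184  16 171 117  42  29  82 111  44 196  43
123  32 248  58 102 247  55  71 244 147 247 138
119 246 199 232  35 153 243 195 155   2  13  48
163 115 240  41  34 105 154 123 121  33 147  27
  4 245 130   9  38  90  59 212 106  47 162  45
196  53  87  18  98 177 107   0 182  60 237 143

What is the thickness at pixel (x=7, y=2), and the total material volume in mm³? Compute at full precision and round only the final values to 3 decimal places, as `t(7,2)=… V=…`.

span = t_max - t_min = 3.71 - 0.72 = 2.990
L(7,2) = 71, L_eff = 1 - 71/255 = 0.721569 (inverted)
t(7,2) = 3.71 - 2.990·0.721569 = 1.553
Σt over all 7·12 pixels = 4439251/25500 ≈ 174.0882745
V = pitch²·Σt = 0.7²·4439251/25500 = 85.303

t(7,2)=1.553 V=85.303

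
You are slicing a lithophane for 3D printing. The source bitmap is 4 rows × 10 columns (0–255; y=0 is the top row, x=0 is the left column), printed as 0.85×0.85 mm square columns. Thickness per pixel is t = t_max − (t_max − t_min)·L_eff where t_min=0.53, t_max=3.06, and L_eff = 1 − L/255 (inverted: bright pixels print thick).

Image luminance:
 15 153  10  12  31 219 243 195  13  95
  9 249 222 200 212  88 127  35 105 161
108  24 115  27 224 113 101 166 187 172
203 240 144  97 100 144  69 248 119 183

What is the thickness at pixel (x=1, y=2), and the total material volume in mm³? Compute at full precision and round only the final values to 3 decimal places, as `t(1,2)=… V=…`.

span = t_max - t_min = 3.06 - 0.53 = 2.530
L(1,2) = 24, L_eff = 1 - 24/255 = 0.905882 (inverted)
t(1,2) = 3.06 - 2.530·0.905882 = 0.768
Σt over all 4·10 pixels = 308439/4250 ≈ 72.5738824
V = pitch²·Σt = 0.85²·308439/4250 = 52.435

t(1,2)=0.768 V=52.435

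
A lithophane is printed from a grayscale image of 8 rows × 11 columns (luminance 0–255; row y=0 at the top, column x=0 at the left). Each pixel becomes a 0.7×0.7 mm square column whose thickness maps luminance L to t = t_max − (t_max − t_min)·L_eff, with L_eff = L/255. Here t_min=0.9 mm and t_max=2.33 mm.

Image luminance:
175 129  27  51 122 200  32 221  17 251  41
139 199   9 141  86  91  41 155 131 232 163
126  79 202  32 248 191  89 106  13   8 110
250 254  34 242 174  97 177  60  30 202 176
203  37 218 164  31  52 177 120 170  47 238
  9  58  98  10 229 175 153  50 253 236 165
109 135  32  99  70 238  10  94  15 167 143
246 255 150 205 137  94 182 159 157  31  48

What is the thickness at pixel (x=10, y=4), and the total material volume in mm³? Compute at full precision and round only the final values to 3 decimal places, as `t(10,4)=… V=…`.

t(10,4)=0.995 V=69.633

span = t_max - t_min = 2.33 - 0.9 = 1.430
L(10,4) = 238, L_eff = 238/255 = 0.933333
t(10,4) = 2.33 - 1.430·0.933333 = 0.995
Σt over all 8·11 pixels = 1811887/12750 ≈ 142.1087843
V = pitch²·Σt = 0.7²·1811887/12750 = 69.633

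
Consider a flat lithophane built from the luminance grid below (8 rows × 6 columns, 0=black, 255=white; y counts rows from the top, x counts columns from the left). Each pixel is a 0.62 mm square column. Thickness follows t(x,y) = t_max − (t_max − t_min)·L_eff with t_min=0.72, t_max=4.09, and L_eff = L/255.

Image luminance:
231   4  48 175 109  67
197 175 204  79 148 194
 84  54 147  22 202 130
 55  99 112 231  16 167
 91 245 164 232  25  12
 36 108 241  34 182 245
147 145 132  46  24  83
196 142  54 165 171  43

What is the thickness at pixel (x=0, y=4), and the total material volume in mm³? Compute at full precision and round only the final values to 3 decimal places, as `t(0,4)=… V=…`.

t(0,4)=2.887 V=45.427

span = t_max - t_min = 4.09 - 0.72 = 3.370
L(0,4) = 91, L_eff = 91/255 = 0.356863
t(0,4) = 4.09 - 3.370·0.356863 = 2.887
Σt over all 8·6 pixels = 1004493/8500 ≈ 118.1756471
V = pitch²·Σt = 0.62²·1004493/8500 = 45.427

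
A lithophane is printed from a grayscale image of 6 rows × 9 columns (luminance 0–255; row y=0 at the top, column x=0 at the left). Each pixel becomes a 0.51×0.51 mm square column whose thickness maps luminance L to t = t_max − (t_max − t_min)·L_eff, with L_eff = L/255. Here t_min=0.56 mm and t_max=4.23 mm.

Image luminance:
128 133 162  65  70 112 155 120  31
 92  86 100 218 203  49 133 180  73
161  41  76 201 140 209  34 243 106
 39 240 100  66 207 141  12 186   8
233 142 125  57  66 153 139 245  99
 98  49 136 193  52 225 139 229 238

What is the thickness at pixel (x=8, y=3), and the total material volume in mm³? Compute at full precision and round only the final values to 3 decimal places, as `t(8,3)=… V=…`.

span = t_max - t_min = 4.23 - 0.56 = 3.670
L(8,3) = 8, L_eff = 8/255 = 0.031373
t(8,3) = 4.23 - 3.670·0.031373 = 4.115
Σt over all 6·9 pixels = 819616/6375 ≈ 128.5672157
V = pitch²·Σt = 0.51²·819616/6375 = 33.440

t(8,3)=4.115 V=33.440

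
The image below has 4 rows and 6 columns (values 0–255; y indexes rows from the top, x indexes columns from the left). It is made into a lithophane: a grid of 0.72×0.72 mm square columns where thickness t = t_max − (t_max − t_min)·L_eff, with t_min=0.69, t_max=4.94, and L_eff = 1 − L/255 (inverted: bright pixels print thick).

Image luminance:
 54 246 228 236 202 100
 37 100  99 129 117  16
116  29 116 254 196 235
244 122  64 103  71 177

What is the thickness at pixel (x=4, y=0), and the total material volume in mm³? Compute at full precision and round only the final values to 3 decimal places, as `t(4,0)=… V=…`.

t(4,0)=4.057 V=37.019

span = t_max - t_min = 4.94 - 0.69 = 4.250
L(4,0) = 202, L_eff = 1 - 202/255 = 0.207843 (inverted)
t(4,0) = 4.94 - 4.250·0.207843 = 4.057
Σt over all 4·6 pixels = 71.41
V = pitch²·Σt = 0.72²·71.41 = 37.019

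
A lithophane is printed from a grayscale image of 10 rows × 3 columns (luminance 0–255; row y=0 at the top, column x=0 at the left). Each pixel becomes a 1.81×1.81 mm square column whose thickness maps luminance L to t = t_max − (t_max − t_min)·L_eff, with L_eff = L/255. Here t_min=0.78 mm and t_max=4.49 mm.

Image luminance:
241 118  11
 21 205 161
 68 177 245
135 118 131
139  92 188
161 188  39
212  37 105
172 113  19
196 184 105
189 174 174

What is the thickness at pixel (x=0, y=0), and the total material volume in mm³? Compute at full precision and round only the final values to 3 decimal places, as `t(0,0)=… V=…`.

t(0,0)=0.984 V=245.010

span = t_max - t_min = 4.49 - 0.78 = 3.710
L(0,0) = 241, L_eff = 241/255 = 0.945098
t(0,0) = 4.49 - 3.710·0.945098 = 0.984
Σt over all 10·3 pixels = 476768/6375 ≈ 74.7871373
V = pitch²·Σt = 1.81²·476768/6375 = 245.010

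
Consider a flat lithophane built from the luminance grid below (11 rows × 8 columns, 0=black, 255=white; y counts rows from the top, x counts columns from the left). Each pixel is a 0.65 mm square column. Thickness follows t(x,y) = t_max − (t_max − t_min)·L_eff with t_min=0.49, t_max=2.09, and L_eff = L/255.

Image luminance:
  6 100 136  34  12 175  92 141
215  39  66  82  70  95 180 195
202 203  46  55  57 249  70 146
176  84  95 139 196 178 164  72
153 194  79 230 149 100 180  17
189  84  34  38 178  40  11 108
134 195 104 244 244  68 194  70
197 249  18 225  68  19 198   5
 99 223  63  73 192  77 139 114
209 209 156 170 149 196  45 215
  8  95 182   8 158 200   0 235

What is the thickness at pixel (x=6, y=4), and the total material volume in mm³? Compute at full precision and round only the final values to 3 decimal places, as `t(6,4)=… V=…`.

t(6,4)=0.961 V=48.543

span = t_max - t_min = 2.09 - 0.49 = 1.600
L(6,4) = 180, L_eff = 180/255 = 0.705882
t(6,4) = 2.09 - 1.600·0.705882 = 0.961
Σt over all 11·8 pixels = 9766/85 ≈ 114.8941176
V = pitch²·Σt = 0.65²·9766/85 = 48.543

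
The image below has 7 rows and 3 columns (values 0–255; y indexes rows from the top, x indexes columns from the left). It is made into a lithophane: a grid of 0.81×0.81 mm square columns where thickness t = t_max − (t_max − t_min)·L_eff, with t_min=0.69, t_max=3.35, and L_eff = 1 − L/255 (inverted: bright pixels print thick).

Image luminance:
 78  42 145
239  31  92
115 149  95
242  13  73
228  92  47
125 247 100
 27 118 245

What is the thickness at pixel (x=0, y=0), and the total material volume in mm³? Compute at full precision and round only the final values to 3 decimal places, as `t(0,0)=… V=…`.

span = t_max - t_min = 3.35 - 0.69 = 2.660
L(0,0) = 78, L_eff = 1 - 78/255 = 0.694118 (inverted)
t(0,0) = 3.35 - 2.660·0.694118 = 1.504
Σt over all 7·3 pixels = 1045933/25500 ≈ 41.0169804
V = pitch²·Σt = 0.81²·1045933/25500 = 26.911

t(0,0)=1.504 V=26.911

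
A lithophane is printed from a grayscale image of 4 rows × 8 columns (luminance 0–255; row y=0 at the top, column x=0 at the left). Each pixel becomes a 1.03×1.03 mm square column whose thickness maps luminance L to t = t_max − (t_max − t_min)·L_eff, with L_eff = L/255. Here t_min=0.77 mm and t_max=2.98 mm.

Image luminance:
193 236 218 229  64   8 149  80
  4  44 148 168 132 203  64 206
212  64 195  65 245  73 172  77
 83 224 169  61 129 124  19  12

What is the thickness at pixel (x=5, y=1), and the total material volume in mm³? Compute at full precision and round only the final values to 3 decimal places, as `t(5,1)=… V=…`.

t(5,1)=1.221 V=63.746

span = t_max - t_min = 2.98 - 0.77 = 2.210
L(5,1) = 203, L_eff = 203/255 = 0.796078
t(5,1) = 2.98 - 2.210·0.796078 = 1.221
Σt over all 4·8 pixels = 9013/150 ≈ 60.0866667
V = pitch²·Σt = 1.03²·9013/150 = 63.746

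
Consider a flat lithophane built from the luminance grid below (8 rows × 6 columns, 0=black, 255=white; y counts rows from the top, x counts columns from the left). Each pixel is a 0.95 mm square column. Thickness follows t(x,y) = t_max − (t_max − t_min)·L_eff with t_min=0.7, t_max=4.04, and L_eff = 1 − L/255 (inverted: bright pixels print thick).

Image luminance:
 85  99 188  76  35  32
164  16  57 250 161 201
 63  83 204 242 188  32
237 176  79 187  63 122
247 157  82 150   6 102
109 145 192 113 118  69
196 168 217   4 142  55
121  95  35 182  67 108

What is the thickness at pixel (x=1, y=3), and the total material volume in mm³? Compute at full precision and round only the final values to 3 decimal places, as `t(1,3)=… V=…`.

span = t_max - t_min = 4.04 - 0.7 = 3.340
L(1,3) = 176, L_eff = 1 - 176/255 = 0.309804 (inverted)
t(1,3) = 4.04 - 3.340·0.309804 = 3.005
Σt over all 8·6 pixels = 141704/1275 ≈ 111.1403922
V = pitch²·Σt = 0.95²·141704/1275 = 100.304

t(1,3)=3.005 V=100.304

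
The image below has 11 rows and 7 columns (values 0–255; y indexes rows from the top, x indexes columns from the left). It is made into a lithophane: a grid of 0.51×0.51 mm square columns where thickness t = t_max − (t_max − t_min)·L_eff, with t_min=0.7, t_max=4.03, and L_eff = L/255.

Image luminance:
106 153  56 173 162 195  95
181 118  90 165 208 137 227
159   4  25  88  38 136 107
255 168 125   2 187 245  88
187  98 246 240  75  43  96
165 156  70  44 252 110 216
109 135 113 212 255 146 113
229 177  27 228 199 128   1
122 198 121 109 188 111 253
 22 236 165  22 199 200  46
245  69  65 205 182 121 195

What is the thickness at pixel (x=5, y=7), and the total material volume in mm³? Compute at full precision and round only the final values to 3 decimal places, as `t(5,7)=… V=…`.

span = t_max - t_min = 4.03 - 0.7 = 3.330
L(5,7) = 128, L_eff = 128/255 = 0.501961
t(5,7) = 4.03 - 3.330·0.501961 = 2.358
Σt over all 11·7 pixels = 358682/2125 ≈ 168.7915294
V = pitch²·Σt = 0.51²·358682/2125 = 43.903

t(5,7)=2.358 V=43.903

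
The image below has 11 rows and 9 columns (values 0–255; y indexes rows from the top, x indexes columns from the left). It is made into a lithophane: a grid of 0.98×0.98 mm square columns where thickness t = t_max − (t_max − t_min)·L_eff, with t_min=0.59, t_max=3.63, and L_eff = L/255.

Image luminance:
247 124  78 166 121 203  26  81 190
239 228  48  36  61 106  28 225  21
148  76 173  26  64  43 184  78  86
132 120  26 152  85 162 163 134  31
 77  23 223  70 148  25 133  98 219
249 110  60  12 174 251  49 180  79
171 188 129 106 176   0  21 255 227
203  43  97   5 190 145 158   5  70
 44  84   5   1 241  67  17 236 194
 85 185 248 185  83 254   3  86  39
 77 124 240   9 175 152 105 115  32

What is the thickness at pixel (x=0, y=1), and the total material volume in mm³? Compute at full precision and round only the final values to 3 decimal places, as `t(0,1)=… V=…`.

t(0,1)=0.781 V=212.714

span = t_max - t_min = 3.63 - 0.59 = 3.040
L(0,1) = 239, L_eff = 239/255 = 0.937255
t(0,1) = 3.63 - 3.040·0.937255 = 0.781
Σt over all 11·9 pixels = 5647871/25500 ≈ 221.4851373
V = pitch²·Σt = 0.98²·5647871/25500 = 212.714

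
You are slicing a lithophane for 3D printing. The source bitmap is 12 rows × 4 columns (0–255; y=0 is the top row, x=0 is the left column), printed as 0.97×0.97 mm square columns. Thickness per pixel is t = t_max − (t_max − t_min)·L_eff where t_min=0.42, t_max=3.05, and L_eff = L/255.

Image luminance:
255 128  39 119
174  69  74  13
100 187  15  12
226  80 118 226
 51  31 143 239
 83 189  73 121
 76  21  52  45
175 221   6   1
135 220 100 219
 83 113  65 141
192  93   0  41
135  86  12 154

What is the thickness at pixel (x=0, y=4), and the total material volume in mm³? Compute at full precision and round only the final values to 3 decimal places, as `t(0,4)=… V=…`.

t(0,4)=2.524 V=87.762

span = t_max - t_min = 3.05 - 0.42 = 2.630
L(0,4) = 51, L_eff = 51/255 = 0.200000
t(0,4) = 3.05 - 2.630·0.200000 = 2.524
Σt over all 12·4 pixels = 93.274
V = pitch²·Σt = 0.97²·93.274 = 87.762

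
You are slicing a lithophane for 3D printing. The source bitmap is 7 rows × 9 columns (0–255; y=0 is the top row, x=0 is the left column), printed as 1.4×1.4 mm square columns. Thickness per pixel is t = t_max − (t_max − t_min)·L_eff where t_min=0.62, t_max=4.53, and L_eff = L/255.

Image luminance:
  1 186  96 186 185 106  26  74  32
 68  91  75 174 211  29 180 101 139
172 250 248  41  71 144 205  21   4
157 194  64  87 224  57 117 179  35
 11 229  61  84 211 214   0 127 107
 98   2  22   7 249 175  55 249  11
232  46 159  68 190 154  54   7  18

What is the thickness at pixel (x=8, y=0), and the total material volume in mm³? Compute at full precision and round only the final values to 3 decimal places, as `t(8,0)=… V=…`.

span = t_max - t_min = 4.53 - 0.62 = 3.910
L(8,0) = 32, L_eff = 32/255 = 0.125490
t(8,0) = 4.53 - 3.910·0.125490 = 4.039
Σt over all 7·9 pixels = 10619/60 ≈ 176.9833333
V = pitch²·Σt = 1.4²·10619/60 = 346.887

t(8,0)=4.039 V=346.887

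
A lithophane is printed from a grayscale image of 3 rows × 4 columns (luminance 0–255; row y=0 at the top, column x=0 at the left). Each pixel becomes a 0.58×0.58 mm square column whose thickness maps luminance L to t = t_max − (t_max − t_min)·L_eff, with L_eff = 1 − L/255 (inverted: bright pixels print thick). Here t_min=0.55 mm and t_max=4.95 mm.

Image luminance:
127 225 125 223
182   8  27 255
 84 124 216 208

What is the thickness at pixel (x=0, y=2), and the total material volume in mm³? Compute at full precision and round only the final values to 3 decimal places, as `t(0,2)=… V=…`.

t(0,2)=1.999 V=12.692

span = t_max - t_min = 4.95 - 0.55 = 4.400
L(0,2) = 84, L_eff = 1 - 84/255 = 0.670588 (inverted)
t(0,2) = 4.95 - 4.400·0.670588 = 1.999
Σt over all 3·4 pixels = 48103/1275 ≈ 37.7278431
V = pitch²·Σt = 0.58²·48103/1275 = 12.692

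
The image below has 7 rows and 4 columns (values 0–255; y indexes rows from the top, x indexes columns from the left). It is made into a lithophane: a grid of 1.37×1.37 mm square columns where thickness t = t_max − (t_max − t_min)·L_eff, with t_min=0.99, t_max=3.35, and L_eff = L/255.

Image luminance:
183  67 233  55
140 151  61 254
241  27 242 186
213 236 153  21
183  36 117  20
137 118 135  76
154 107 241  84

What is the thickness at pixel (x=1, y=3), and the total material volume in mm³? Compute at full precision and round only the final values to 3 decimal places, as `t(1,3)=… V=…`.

t(1,3)=1.166 V=108.812

span = t_max - t_min = 3.35 - 0.99 = 2.360
L(1,3) = 236, L_eff = 236/255 = 0.925490
t(1,3) = 3.35 - 2.360·0.925490 = 1.166
Σt over all 7·4 pixels = 369586/6375 ≈ 57.9742745
V = pitch²·Σt = 1.37²·369586/6375 = 108.812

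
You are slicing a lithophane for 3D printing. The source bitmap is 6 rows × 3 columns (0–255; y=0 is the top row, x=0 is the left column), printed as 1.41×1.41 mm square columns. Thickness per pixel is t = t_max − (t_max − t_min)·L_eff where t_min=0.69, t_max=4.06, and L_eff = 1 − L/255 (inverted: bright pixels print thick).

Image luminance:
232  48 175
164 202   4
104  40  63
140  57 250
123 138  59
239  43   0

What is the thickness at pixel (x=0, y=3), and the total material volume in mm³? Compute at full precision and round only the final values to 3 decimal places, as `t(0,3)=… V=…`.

t(0,3)=2.540 V=79.369

span = t_max - t_min = 4.06 - 0.69 = 3.370
L(0,3) = 140, L_eff = 1 - 140/255 = 0.450980 (inverted)
t(0,3) = 4.06 - 3.370·0.450980 = 2.540
Σt over all 6·3 pixels = 1018007/25500 ≈ 39.9218431
V = pitch²·Σt = 1.41²·1018007/25500 = 79.369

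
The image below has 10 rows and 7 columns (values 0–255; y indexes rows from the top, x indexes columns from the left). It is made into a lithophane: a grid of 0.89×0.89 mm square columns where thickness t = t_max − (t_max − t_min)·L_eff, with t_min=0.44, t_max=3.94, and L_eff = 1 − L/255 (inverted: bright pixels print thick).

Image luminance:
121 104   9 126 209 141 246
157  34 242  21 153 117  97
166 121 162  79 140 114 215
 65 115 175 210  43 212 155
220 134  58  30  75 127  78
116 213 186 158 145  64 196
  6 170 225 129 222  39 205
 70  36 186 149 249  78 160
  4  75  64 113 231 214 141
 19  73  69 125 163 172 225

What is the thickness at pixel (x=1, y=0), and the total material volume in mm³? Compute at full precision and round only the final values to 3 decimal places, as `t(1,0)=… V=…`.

t(1,0)=1.867 V=123.995

span = t_max - t_min = 3.94 - 0.44 = 3.500
L(1,0) = 104, L_eff = 1 - 104/255 = 0.592157 (inverted)
t(1,0) = 3.94 - 3.500·0.592157 = 1.867
Σt over all 10·7 pixels = 15967/102 ≈ 156.5392157
V = pitch²·Σt = 0.89²·15967/102 = 123.995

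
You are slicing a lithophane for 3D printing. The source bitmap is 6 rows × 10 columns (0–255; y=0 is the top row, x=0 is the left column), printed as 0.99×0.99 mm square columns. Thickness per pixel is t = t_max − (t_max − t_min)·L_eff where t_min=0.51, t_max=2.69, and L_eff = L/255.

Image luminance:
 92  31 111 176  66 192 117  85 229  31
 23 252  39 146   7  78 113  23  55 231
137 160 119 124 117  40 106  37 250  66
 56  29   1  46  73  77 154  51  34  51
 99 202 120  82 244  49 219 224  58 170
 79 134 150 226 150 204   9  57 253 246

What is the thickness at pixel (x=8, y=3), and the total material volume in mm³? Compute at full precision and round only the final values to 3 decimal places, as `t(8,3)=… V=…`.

t(8,3)=2.399 V=101.212

span = t_max - t_min = 2.69 - 0.51 = 2.180
L(8,3) = 34, L_eff = 34/255 = 0.133333
t(8,3) = 2.69 - 2.180·0.133333 = 2.399
Σt over all 6·10 pixels = 1549/15 ≈ 103.2666667
V = pitch²·Σt = 0.99²·1549/15 = 101.212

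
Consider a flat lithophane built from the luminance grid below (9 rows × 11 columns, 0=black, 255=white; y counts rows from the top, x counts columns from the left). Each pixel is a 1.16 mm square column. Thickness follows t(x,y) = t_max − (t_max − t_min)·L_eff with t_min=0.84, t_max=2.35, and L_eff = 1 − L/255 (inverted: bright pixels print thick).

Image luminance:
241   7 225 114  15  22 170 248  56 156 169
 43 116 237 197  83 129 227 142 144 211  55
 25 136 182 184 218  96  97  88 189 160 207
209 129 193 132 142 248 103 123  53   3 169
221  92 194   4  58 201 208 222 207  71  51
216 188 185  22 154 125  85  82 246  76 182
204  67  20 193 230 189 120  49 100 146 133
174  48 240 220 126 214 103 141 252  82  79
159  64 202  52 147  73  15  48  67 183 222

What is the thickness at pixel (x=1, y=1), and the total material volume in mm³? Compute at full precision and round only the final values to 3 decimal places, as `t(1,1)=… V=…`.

span = t_max - t_min = 2.35 - 0.84 = 1.510
L(1,1) = 116, L_eff = 1 - 116/255 = 0.545098 (inverted)
t(1,1) = 2.35 - 1.510·0.545098 = 1.527
Σt over all 9·11 pixels = 11109/68 ≈ 163.3676471
V = pitch²·Σt = 1.16²·11109/68 = 219.828

t(1,1)=1.527 V=219.828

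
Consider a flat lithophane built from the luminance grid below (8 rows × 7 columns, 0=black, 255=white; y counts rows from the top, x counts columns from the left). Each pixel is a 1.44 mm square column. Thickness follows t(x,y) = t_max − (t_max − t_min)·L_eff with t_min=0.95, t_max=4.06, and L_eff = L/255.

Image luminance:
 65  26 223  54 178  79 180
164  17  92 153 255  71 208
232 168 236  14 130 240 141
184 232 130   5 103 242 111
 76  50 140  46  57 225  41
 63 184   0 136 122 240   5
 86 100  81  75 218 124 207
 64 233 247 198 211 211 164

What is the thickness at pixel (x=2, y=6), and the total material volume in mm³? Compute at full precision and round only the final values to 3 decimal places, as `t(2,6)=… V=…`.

span = t_max - t_min = 4.06 - 0.95 = 3.110
L(2,6) = 81, L_eff = 81/255 = 0.317647
t(2,6) = 4.06 - 3.110·0.317647 = 3.072
Σt over all 8·7 pixels = 3453673/25500 ≈ 135.4381569
V = pitch²·Σt = 1.44²·3453673/25500 = 280.845

t(2,6)=3.072 V=280.845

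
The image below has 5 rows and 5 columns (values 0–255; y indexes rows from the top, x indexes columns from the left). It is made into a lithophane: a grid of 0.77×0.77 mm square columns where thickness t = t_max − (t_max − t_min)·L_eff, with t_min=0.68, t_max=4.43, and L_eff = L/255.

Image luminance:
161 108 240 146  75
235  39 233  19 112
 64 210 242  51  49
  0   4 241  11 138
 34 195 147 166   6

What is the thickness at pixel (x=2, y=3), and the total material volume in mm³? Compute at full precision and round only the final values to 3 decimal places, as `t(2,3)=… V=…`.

span = t_max - t_min = 4.43 - 0.68 = 3.750
L(2,3) = 241, L_eff = 241/255 = 0.945098
t(2,3) = 4.43 - 3.750·0.945098 = 0.886
Σt over all 5·5 pixels = 4605/68 ≈ 67.7205882
V = pitch²·Σt = 0.77²·4605/68 = 40.152

t(2,3)=0.886 V=40.152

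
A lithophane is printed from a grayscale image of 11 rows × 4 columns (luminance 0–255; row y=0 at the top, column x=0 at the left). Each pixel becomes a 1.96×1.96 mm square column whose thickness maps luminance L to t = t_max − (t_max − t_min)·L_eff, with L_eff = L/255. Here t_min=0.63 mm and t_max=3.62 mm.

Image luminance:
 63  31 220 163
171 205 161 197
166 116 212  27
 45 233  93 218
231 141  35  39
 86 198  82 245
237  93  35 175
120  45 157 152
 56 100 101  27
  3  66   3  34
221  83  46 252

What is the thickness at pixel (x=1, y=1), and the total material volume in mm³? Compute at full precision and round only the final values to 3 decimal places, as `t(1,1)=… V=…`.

span = t_max - t_min = 3.62 - 0.63 = 2.990
L(1,1) = 205, L_eff = 205/255 = 0.803922
t(1,1) = 3.62 - 2.990·0.803922 = 1.216
Σt over all 11·4 pixels = 612956/6375 ≈ 96.1499608
V = pitch²·Σt = 1.96²·612956/6375 = 369.370

t(1,1)=1.216 V=369.370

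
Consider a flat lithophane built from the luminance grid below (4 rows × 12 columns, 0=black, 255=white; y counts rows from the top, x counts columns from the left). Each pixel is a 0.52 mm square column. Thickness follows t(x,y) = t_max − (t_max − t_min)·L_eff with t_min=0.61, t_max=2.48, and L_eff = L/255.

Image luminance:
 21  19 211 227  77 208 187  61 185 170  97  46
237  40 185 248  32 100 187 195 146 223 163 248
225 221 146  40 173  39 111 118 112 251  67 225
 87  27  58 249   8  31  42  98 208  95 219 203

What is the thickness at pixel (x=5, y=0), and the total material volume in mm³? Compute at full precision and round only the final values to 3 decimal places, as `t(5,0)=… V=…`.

span = t_max - t_min = 2.48 - 0.61 = 1.870
L(5,0) = 208, L_eff = 208/255 = 0.815686
t(5,0) = 2.48 - 1.870·0.815686 = 0.955
Σt over all 4·12 pixels = 53167/750 ≈ 70.8893333
V = pitch²·Σt = 0.52²·53167/750 = 19.168

t(5,0)=0.955 V=19.168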